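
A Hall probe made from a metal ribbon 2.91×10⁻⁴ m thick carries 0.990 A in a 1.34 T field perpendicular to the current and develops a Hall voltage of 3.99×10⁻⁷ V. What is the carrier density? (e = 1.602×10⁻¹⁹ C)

n ≈ 7.13×10²⁸ m⁻³

From V_H = IB/(n e t), n = IB/(V_H e t).
n = (0.990)(1.34)/((3.99×10⁻⁷)(1.602×10⁻¹⁹)(2.91×10⁻⁴)) ≈ 7.13×10²⁸ m⁻³.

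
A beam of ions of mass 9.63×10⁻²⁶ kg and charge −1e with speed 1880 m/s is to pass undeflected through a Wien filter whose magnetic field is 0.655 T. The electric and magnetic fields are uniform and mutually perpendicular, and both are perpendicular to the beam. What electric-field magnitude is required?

E = 1230 V/m

For straight-line motion qE = qvB, so E = vB.
E = 1880 × 0.655 = 1230 V/m.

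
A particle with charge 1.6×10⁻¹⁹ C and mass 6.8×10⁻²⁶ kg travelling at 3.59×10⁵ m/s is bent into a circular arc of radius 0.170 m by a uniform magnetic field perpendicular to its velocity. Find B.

B ≈ 0.898 T

From |q|vB = mv²/r, B = mv/(|q|r).
B = (6.8×10⁻²⁶)(3.59×10⁵)/((1.6×10⁻¹⁹)(0.170)) ≈ 0.898 T.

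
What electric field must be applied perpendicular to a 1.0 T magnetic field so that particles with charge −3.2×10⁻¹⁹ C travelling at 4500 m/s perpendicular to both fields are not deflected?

For straight-line motion qE = qvB, so E = vB.
E = 4500 × 1.0 = 4500 V/m.

E = 4500 V/m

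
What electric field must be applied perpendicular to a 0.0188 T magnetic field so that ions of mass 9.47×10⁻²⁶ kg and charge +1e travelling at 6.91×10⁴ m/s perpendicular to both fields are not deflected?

E = 1300 V/m

For straight-line motion qE = qvB, so E = vB.
E = 6.91×10⁴ × 0.0188 = 1300 V/m.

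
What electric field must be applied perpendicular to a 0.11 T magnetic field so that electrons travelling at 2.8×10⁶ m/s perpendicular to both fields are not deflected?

For straight-line motion qE = qvB, so E = vB.
E = 2.8×10⁶ × 0.11 = 3.1×10⁵ V/m.

E = 3.1×10⁵ V/m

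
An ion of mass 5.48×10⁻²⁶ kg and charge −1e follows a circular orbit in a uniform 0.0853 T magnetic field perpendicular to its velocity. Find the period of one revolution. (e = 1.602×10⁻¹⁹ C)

T ≈ 2.52×10⁻⁵ s

The cyclotron period depends only on m, q, B: T = 2πm/(|q|B).
T = 2π(5.48×10⁻²⁶)/((1.602×10⁻¹⁹)(0.0853)) ≈ 2.52×10⁻⁵ s.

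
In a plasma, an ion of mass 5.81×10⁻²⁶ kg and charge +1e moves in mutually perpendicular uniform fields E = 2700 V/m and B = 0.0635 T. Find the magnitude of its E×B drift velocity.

v_d ≈ 4.25×10⁴ m/s

In crossed fields the guiding centre drifts at v_d = |E×B|/B² = E/B, independent of charge and mass.
v_d = 2700/0.0635 = 4.25×10⁴ m/s.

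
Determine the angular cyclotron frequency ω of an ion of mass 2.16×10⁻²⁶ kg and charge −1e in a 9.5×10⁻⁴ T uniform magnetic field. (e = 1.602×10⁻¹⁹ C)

ω ≈ 7000 rad/s

ω = |q|B/m.
ω = (1.602×10⁻¹⁹)(9.5×10⁻⁴)/2.16×10⁻²⁶ ≈ 7000 rad/s.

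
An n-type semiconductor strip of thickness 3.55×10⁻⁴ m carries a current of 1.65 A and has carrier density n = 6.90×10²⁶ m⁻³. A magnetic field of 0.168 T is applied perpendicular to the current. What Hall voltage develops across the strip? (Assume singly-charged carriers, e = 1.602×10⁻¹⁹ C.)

V_H ≈ 7.06×10⁻⁶ V

V_H = IB/(n e t).
V_H = (1.65)(0.168)/((6.90×10²⁶)(1.602×10⁻¹⁹)(3.55×10⁻⁴)) ≈ 7.06×10⁻⁶ V.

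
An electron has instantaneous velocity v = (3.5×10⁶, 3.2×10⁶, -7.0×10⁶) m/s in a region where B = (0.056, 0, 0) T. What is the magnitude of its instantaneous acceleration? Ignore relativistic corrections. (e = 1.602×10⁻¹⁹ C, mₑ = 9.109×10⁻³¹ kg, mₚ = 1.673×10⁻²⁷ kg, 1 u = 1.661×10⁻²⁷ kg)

v×B = (0, -3.92×10⁵, -1.79×10⁵) N/C.
F = q v×B = (−1.602×10⁻¹⁹ C)·(0, -3.92×10⁵, -1.79×10⁵) = (0, 6.28×10⁻¹⁴, 2.87×10⁻¹⁴) N.
|a| = |F|/m = 6.905×10⁻¹⁴/9.109×10⁻³¹ ≈ 7.58×10¹⁶ m/s².

|a| ≈ 7.58×10¹⁶ m/s²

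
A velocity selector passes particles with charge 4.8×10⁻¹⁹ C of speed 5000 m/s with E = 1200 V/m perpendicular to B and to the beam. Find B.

B = 0.24 T

Balance of forces in the selector: qE = qvB ⇒ B = E/v.
B = 1200/5000 = 0.24 T.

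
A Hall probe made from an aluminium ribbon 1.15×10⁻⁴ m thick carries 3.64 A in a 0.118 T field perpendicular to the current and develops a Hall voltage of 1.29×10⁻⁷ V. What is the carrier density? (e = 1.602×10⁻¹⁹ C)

From V_H = IB/(n e t), n = IB/(V_H e t).
n = (3.64)(0.118)/((1.29×10⁻⁷)(1.602×10⁻¹⁹)(1.15×10⁻⁴)) ≈ 1.81×10²⁹ m⁻³.

n ≈ 1.81×10²⁹ m⁻³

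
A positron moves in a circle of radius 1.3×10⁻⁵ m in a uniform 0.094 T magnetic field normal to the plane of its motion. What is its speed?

From |q|vB = mv²/r, v = |q|Br/m.
v = (1.602×10⁻¹⁹)(0.094)(1.3×10⁻⁵)/9.109×10⁻³¹ ≈ 2.1×10⁵ m/s.

v ≈ 2.1×10⁵ m/s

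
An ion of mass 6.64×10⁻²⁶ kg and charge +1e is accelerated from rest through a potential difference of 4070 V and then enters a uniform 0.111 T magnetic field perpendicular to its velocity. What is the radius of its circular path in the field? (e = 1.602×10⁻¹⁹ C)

r ≈ 0.523 m

Acceleration: |q|V = ½mv² ⇒ v = √(2|q|V/m) = √(2·1.602×10⁻¹⁹·4070/6.64×10⁻²⁶) ≈ 1.401×10⁵ m/s.
In the field: r = mv/(|q|B) = (6.64×10⁻²⁶)(1.401×10⁵)/((1.602×10⁻¹⁹)(0.111)) ≈ 0.523 m.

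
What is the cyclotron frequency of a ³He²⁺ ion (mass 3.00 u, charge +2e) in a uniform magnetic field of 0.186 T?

f ≈ 1.90×10⁶ Hz

f = |q|B/(2πm).
f = (3.204×10⁻¹⁹)(0.186)/(2π·4.983×10⁻²⁷) ≈ 1.90×10⁶ Hz.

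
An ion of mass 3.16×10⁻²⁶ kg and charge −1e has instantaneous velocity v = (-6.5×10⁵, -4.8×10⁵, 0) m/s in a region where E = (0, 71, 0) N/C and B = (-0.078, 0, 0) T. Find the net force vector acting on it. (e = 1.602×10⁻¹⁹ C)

v×B = (0, 0, -3.74×10⁴) N/C.
E + v×B = (0, 71.0, -3.74×10⁴) N/C.
F = q(E + v×B) = (−1.602×10⁻¹⁹ C)·(0, 71.0, -3.74×10⁴) = (0, -1.14×10⁻¹⁷, 6.00×10⁻¹⁵) N.

F ≈ (0, -1.14×10⁻¹⁷, 6.00×10⁻¹⁵) N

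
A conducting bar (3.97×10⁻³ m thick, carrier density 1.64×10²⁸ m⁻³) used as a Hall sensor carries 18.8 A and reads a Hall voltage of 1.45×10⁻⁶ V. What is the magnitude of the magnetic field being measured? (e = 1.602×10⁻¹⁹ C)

B ≈ 0.804 T

From V_H = IB/(n e t), B = V_H n e t / I.
B = (1.45×10⁻⁶)(1.64×10²⁸)(1.602×10⁻¹⁹)(3.97×10⁻³)/18.8 ≈ 0.804 T.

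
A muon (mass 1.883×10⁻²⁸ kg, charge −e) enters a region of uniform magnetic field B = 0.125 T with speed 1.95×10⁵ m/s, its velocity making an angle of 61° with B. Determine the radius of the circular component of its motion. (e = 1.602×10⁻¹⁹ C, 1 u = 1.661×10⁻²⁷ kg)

r ≈ 1.60×10⁻³ m

v⊥ = v sinθ = 1.95×10⁵·sin61° ≈ 1.706×10⁵ m/s.
r = m v⊥/(|q|B) = (1.883×10⁻²⁸)(1.706×10⁵)/((1.602×10⁻¹⁹)(0.125)) ≈ 1.60×10⁻³ m.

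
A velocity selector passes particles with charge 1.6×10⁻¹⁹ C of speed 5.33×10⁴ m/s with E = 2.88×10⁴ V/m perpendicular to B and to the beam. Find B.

Balance of forces in the selector: qE = qvB ⇒ B = E/v.
B = 2.88×10⁴/5.33×10⁴ = 0.540 T.

B = 0.540 T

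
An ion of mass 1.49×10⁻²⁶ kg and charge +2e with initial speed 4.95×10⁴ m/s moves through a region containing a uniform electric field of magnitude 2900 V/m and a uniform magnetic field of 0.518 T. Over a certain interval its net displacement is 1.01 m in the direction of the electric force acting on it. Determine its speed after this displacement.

B does no work; ΔKE = |q|E d.
½mv_f² = ½mv₀² + |q|Ed = ½(1.49×10⁻²⁶)(4.95×10⁴)² + (3.204×10⁻¹⁹)(2900)(1.01) ≈ 1.825×10⁻¹⁷ J + 9.385×10⁻¹⁶ J ≈ 9.567×10⁻¹⁶ J.
v_f = √(2·9.567×10⁻¹⁶/1.49×10⁻²⁶) ≈ 3.58×10⁵ m/s.

v_f ≈ 3.58×10⁵ m/s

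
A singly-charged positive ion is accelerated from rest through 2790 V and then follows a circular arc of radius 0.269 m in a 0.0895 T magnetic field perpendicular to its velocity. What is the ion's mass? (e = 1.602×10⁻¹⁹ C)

Combine |q|V = ½mv² and r = mv/(|q|B): eliminate v to get m = qB²r²/(2V).
m = (1.602×10⁻¹⁹)(0.0895)²(0.269)²/(2·2790) ≈ 1.66×10⁻²⁶ kg.

m ≈ 1.66×10⁻²⁶ kg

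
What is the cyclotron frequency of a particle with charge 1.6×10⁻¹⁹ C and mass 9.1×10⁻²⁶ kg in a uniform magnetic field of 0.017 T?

f ≈ 4800 Hz

f = |q|B/(2πm).
f = (1.6×10⁻¹⁹)(0.017)/(2π·9.1×10⁻²⁶) ≈ 4800 Hz.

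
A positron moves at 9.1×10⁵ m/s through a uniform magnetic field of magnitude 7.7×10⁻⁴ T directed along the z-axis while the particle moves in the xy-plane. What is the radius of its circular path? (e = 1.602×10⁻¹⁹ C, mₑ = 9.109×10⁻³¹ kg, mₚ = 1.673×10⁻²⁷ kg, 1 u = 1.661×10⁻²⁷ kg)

r ≈ 6.7×10⁻³ m

The magnetic force provides the centripetal force: |q|vB = mv²/r.
r = mv/(|q|B) = (9.109×10⁻³¹)(9.1×10⁵)/((1.602×10⁻¹⁹)(7.7×10⁻⁴)) ≈ 6.7×10⁻³ m.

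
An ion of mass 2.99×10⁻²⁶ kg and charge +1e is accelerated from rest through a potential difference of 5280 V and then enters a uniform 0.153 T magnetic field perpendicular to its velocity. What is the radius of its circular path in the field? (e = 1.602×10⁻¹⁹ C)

Acceleration: |q|V = ½mv² ⇒ v = √(2|q|V/m) = √(2·1.602×10⁻¹⁹·5280/2.99×10⁻²⁶) ≈ 2.379×10⁵ m/s.
In the field: r = mv/(|q|B) = (2.99×10⁻²⁶)(2.379×10⁵)/((1.602×10⁻¹⁹)(0.153)) ≈ 0.290 m.

r ≈ 0.290 m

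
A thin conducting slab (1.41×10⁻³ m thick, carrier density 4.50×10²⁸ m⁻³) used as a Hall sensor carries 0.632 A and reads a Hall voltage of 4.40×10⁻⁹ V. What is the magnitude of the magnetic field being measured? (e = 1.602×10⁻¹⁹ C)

B ≈ 0.0708 T

From V_H = IB/(n e t), B = V_H n e t / I.
B = (4.40×10⁻⁹)(4.50×10²⁸)(1.602×10⁻¹⁹)(1.41×10⁻³)/0.632 ≈ 0.0708 T.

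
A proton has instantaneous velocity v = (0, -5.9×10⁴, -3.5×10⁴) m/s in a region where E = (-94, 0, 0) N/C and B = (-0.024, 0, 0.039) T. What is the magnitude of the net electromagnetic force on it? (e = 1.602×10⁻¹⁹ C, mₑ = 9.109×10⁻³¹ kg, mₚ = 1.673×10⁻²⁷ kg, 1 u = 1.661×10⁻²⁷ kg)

v×B = (-2300, 840, -1420) N/C.
E + v×B = (-2400, 840, -1420) N/C.
F = q(E + v×B) = (1.602×10⁻¹⁹ C)·(-2400, 840, -1420) = (-3.84×10⁻¹⁶, 1.35×10⁻¹⁶, -2.27×10⁻¹⁶) N.
|F| = 4.66×10⁻¹⁶ N.

|F| ≈ 4.66×10⁻¹⁶ N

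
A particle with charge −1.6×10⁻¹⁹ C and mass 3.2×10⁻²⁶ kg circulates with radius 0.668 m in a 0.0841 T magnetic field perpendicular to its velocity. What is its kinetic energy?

v = |q|Br/m, then KE = ½mv² = (qBr)²/(2m).
v = (1.6×10⁻¹⁹)(0.0841)(0.668)/3.2×10⁻²⁶ ≈ 2.809×10⁵ m/s.
KE = ½(3.2×10⁻²⁶)(2.809×10⁵)² ≈ 1.26×10⁻¹⁵ J = 7880 eV.

KE ≈ 7880 eV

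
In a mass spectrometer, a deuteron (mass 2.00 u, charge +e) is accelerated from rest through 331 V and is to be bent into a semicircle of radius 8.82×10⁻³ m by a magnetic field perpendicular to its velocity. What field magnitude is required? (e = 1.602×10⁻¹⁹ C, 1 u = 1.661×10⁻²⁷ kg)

v = √(2|q|V/m) = √(2·1.602×10⁻¹⁹·331/3.322×10⁻²⁷) ≈ 1.787×10⁵ m/s.
B = mv/(|q|r) = (3.322×10⁻²⁷)(1.787×10⁵)/((1.602×10⁻¹⁹)(8.82×10⁻³)) ≈ 0.420 T.

B ≈ 0.420 T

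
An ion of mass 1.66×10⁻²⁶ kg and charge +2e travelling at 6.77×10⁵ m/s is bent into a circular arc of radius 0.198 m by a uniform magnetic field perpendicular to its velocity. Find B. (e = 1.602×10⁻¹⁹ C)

B ≈ 0.177 T

From |q|vB = mv²/r, B = mv/(|q|r).
B = (1.66×10⁻²⁶)(6.77×10⁵)/((3.204×10⁻¹⁹)(0.198)) ≈ 0.177 T.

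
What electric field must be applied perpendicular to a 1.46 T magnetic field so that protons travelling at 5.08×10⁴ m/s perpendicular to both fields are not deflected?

E = 7.42×10⁴ V/m

For straight-line motion qE = qvB, so E = vB.
E = 5.08×10⁴ × 1.46 = 7.42×10⁴ V/m.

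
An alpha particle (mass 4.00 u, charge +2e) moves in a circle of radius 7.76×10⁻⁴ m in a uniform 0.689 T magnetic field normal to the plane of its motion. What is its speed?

v ≈ 2.58×10⁴ m/s

From |q|vB = mv²/r, v = |q|Br/m.
v = (3.204×10⁻¹⁹)(0.689)(7.76×10⁻⁴)/6.644×10⁻²⁷ ≈ 2.58×10⁴ m/s.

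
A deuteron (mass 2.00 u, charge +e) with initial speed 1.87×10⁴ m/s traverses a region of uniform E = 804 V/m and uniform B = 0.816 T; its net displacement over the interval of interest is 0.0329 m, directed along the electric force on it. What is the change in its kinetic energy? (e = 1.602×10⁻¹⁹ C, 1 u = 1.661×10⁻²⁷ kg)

The magnetic force is always ⟂ v and does no work; only the electric force changes KE.
ΔKE = F_E · d = |q|E d = (1.602×10⁻¹⁹)(804)(0.0329) ≈ 4.24×10⁻¹⁸ J.

ΔKE ≈ 4.24×10⁻¹⁸ J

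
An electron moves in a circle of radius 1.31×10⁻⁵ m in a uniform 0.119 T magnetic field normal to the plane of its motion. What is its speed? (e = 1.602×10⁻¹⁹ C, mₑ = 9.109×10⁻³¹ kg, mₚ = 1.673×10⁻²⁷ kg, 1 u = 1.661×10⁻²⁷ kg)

v ≈ 2.74×10⁵ m/s

From |q|vB = mv²/r, v = |q|Br/m.
v = (1.602×10⁻¹⁹)(0.119)(1.31×10⁻⁵)/9.109×10⁻³¹ ≈ 2.74×10⁵ m/s.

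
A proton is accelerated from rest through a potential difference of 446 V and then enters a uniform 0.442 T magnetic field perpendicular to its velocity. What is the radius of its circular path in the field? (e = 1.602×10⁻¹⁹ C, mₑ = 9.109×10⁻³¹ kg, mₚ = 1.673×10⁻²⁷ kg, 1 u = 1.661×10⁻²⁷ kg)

Acceleration: |q|V = ½mv² ⇒ v = √(2|q|V/m) = √(2·1.602×10⁻¹⁹·446/1.673×10⁻²⁷) ≈ 2.923×10⁵ m/s.
In the field: r = mv/(|q|B) = (1.673×10⁻²⁷)(2.923×10⁵)/((1.602×10⁻¹⁹)(0.442)) ≈ 6.91×10⁻³ m.

r ≈ 6.91×10⁻³ m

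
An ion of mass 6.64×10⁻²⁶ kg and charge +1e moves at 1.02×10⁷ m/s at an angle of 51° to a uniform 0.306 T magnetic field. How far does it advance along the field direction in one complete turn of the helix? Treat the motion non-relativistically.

p ≈ 54.6 m

v∥ = v cosθ = 1.02×10⁷·cos51° ≈ 6.419×10⁶ m/s.
T = 2πm/(|q|B) = 2π(6.64×10⁻²⁶)/((1.602×10⁻¹⁹)(0.306)) ≈ 8.511×10⁻⁶ s.
pitch = v∥ T = (6.419×10⁶)(8.511×10⁻⁶) ≈ 54.6 m.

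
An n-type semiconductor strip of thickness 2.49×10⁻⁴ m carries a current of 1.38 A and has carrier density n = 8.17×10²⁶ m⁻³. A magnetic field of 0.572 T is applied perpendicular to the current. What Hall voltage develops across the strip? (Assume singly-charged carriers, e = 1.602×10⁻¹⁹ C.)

V_H ≈ 2.42×10⁻⁵ V

V_H = IB/(n e t).
V_H = (1.38)(0.572)/((8.17×10²⁶)(1.602×10⁻¹⁹)(2.49×10⁻⁴)) ≈ 2.42×10⁻⁵ V.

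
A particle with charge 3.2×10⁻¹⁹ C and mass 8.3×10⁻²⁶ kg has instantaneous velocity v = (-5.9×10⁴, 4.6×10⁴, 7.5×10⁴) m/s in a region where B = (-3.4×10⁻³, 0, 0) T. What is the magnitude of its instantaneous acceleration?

|a| ≈ 1.15×10⁹ m/s²

v×B = (0, -255, 156) N/C.
F = q v×B = (3.2×10⁻¹⁹ C)·(0, -255, 156) = (0, -8.16×10⁻¹⁷, 5.00×10⁻¹⁷) N.
|a| = |F|/m = 9.573×10⁻¹⁷/8.3×10⁻²⁶ ≈ 1.15×10⁹ m/s².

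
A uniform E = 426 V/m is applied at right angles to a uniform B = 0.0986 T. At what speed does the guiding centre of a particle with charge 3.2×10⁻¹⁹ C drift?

In crossed fields the guiding centre drifts at v_d = |E×B|/B² = E/B, independent of charge and mass.
v_d = 426/0.0986 = 4320 m/s.

v_d ≈ 4320 m/s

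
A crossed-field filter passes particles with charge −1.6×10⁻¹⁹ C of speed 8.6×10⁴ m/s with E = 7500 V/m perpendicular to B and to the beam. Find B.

B = 0.087 T

Balance of forces in the selector: qE = qvB ⇒ B = E/v.
B = 7500/8.6×10⁴ = 0.087 T.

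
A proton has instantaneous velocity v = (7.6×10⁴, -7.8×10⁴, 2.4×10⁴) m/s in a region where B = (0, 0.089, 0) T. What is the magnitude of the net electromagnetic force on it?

|F| ≈ 1.14×10⁻¹⁵ N

v×B = (-2140, 0, 6760) N/C.
F = q v×B = (1.602×10⁻¹⁹ C)·(-2140, 0, 6760) = (-3.42×10⁻¹⁶, 0, 1.08×10⁻¹⁵) N.
|F| = 1.14×10⁻¹⁵ N.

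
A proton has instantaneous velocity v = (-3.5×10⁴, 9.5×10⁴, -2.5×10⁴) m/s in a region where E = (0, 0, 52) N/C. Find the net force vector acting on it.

F ≈ (0, 0, 8.33×10⁻¹⁸) N

Only an electric field acts, so F = qE = (1.602×10⁻¹⁹ C)·(0, 0, 52.0) = (0, 0, 8.33×10⁻¹⁸) N.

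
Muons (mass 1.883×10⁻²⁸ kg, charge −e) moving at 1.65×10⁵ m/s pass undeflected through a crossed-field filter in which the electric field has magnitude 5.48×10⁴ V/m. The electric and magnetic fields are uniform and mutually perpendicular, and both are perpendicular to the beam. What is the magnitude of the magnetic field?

B = 0.332 T

Balance of forces in the selector: qE = qvB ⇒ B = E/v.
B = 5.48×10⁴/1.65×10⁵ = 0.332 T.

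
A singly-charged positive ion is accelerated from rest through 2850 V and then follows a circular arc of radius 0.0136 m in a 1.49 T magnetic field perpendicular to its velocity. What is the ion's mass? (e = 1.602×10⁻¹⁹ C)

Combine |q|V = ½mv² and r = mv/(|q|B): eliminate v to get m = qB²r²/(2V).
m = (1.602×10⁻¹⁹)(1.49)²(0.0136)²/(2·2850) ≈ 1.15×10⁻²⁶ kg.

m ≈ 1.15×10⁻²⁶ kg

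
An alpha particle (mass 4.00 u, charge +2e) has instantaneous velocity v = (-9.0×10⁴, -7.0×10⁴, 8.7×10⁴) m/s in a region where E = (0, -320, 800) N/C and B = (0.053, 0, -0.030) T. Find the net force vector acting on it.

v×B = (2100, 1910, 3710) N/C.
E + v×B = (2100, 1590, 4510) N/C.
F = q(E + v×B) = (3.204×10⁻¹⁹ C)·(2100, 1590, 4510) = (6.73×10⁻¹⁶, 5.10×10⁻¹⁶, 1.45×10⁻¹⁵) N.

F ≈ (6.73×10⁻¹⁶, 5.10×10⁻¹⁶, 1.45×10⁻¹⁵) N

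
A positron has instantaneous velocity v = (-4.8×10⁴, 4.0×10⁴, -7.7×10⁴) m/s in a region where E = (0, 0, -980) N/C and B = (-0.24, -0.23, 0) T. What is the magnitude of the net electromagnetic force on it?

v×B = (-1.77×10⁴, 1.85×10⁴, 2.06×10⁴) N/C.
E + v×B = (-1.77×10⁴, 1.85×10⁴, 1.97×10⁴) N/C.
F = q(E + v×B) = (1.602×10⁻¹⁹ C)·(-1.77×10⁴, 1.85×10⁴, 1.97×10⁴) = (-2.84×10⁻¹⁵, 2.96×10⁻¹⁵, 3.15×10⁻¹⁵) N.
|F| = 5.17×10⁻¹⁵ N.

|F| ≈ 5.17×10⁻¹⁵ N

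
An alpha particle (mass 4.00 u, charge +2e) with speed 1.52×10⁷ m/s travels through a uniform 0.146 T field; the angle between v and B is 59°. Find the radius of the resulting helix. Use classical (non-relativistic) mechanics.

r ≈ 1.85 m

v⊥ = v sinθ = 1.52×10⁷·sin59° ≈ 1.303×10⁷ m/s.
r = m v⊥/(|q|B) = (6.644×10⁻²⁷)(1.303×10⁷)/((3.204×10⁻¹⁹)(0.146)) ≈ 1.85 m.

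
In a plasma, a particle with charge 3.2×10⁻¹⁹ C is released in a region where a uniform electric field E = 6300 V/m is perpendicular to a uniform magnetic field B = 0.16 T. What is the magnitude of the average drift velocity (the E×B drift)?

v_d ≈ 3.9×10⁴ m/s

The steady drift has the magnetic force balancing the electric force, so v_d = E/B.
v_d = 6300/0.16 = 3.9×10⁴ m/s.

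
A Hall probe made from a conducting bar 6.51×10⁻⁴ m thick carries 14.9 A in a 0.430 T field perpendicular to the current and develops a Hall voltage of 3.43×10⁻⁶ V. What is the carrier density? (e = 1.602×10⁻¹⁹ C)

n ≈ 1.79×10²⁸ m⁻³

From V_H = IB/(n e t), n = IB/(V_H e t).
n = (14.9)(0.430)/((3.43×10⁻⁶)(1.602×10⁻¹⁹)(6.51×10⁻⁴)) ≈ 1.79×10²⁸ m⁻³.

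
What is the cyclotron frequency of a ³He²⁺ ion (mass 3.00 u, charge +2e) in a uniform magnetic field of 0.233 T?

f = |q|B/(2πm).
f = (3.204×10⁻¹⁹)(0.233)/(2π·4.983×10⁻²⁷) ≈ 2.38×10⁶ Hz.

f ≈ 2.38×10⁶ Hz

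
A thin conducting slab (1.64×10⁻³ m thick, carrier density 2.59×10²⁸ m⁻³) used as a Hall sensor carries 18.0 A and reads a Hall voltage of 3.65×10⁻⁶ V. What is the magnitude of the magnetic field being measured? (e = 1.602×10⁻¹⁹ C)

From V_H = IB/(n e t), B = V_H n e t / I.
B = (3.65×10⁻⁶)(2.59×10²⁸)(1.602×10⁻¹⁹)(1.64×10⁻³)/18.0 ≈ 1.38 T.

B ≈ 1.38 T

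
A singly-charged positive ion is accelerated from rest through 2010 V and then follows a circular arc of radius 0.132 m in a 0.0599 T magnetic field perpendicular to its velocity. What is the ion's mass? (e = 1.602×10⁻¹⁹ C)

m ≈ 2.49×10⁻²⁷ kg

Combine |q|V = ½mv² and r = mv/(|q|B): eliminate v to get m = qB²r²/(2V).
m = (1.602×10⁻¹⁹)(0.0599)²(0.132)²/(2·2010) ≈ 2.49×10⁻²⁷ kg.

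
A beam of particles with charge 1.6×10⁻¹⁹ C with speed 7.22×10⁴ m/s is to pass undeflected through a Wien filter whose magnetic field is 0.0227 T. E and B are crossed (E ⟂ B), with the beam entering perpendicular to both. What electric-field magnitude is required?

For straight-line motion qE = qvB, so E = vB.
E = 7.22×10⁴ × 0.0227 = 1640 V/m.

E = 1640 V/m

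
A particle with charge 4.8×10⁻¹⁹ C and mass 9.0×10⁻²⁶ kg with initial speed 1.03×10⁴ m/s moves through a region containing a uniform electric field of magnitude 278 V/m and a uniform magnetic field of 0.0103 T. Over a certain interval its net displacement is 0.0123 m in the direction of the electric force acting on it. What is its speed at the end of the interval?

v_f ≈ 1.19×10⁴ m/s

B does no work; ΔKE = |q|E d.
½mv_f² = ½mv₀² + |q|Ed = ½(9.0×10⁻²⁶)(1.03×10⁴)² + (4.8×10⁻¹⁹)(278)(0.0123) ≈ 4.774×10⁻¹⁸ J + 1.641×10⁻¹⁸ J ≈ 6.415×10⁻¹⁸ J.
v_f = √(2·6.415×10⁻¹⁸/9.0×10⁻²⁶) ≈ 1.19×10⁴ m/s.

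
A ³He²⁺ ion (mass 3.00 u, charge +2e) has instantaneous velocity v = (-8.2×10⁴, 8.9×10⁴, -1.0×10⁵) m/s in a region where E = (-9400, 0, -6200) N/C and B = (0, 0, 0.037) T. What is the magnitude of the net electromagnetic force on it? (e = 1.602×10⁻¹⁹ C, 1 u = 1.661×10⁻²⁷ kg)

v×B = (3290, 3030, 0) N/C.
E + v×B = (-6110, 3030, -6200) N/C.
F = q(E + v×B) = (3.204×10⁻¹⁹ C)·(-6110, 3030, -6200) = (-1.96×10⁻¹⁵, 9.72×10⁻¹⁶, -1.99×10⁻¹⁵) N.
|F| = 2.95×10⁻¹⁵ N.

|F| ≈ 2.95×10⁻¹⁵ N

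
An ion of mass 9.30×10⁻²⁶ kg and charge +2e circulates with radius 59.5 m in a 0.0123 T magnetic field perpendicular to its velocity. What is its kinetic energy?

v = |q|Br/m, then KE = ½mv² = (qBr)²/(2m).
v = (3.204×10⁻¹⁹)(0.0123)(59.5)/9.30×10⁻²⁶ ≈ 2.521×10⁶ m/s.
KE = ½(9.30×10⁻²⁶)(2.521×10⁶)² ≈ 2.96×10⁻¹³ J.

KE ≈ 2.96×10⁻¹³ J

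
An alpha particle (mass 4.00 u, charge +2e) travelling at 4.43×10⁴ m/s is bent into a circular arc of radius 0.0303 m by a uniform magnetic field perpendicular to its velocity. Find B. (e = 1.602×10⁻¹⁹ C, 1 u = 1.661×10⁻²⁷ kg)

B ≈ 0.0303 T

From |q|vB = mv²/r, B = mv/(|q|r).
B = (6.644×10⁻²⁷)(4.43×10⁴)/((3.204×10⁻¹⁹)(0.0303)) ≈ 0.0303 T.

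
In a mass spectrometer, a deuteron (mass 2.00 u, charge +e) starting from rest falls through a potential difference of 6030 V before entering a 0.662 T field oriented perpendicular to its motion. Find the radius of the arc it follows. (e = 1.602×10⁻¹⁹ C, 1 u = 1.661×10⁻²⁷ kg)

r ≈ 0.0239 m

Acceleration: |q|V = ½mv² ⇒ v = √(2|q|V/m) = √(2·1.602×10⁻¹⁹·6030/3.322×10⁻²⁷) ≈ 7.626×10⁵ m/s.
In the field: r = mv/(|q|B) = (3.322×10⁻²⁷)(7.626×10⁵)/((1.602×10⁻¹⁹)(0.662)) ≈ 0.0239 m.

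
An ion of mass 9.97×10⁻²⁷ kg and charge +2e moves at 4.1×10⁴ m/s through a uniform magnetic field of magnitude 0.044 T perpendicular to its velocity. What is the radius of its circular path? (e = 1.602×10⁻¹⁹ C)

r ≈ 0.029 m

The magnetic force provides the centripetal force: |q|vB = mv²/r.
r = mv/(|q|B) = (9.97×10⁻²⁷)(4.1×10⁴)/((3.204×10⁻¹⁹)(0.044)) ≈ 0.029 m.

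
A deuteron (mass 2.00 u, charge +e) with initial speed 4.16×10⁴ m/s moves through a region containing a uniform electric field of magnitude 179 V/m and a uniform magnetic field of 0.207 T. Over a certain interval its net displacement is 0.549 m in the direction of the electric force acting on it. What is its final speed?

v_f ≈ 1.06×10⁵ m/s

B does no work; ΔKE = |q|E d.
½mv_f² = ½mv₀² + |q|Ed = ½(3.322×10⁻²⁷)(4.16×10⁴)² + (1.602×10⁻¹⁹)(179)(0.549) ≈ 2.874×10⁻¹⁸ J + 1.574×10⁻¹⁷ J ≈ 1.862×10⁻¹⁷ J.
v_f = √(2·1.862×10⁻¹⁷/3.322×10⁻²⁷) ≈ 1.06×10⁵ m/s.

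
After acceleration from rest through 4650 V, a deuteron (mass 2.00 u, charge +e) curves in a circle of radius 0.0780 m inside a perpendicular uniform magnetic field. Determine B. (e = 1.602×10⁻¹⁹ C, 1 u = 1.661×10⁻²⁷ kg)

v = √(2|q|V/m) = √(2·1.602×10⁻¹⁹·4650/3.322×10⁻²⁷) ≈ 6.697×10⁵ m/s.
B = mv/(|q|r) = (3.322×10⁻²⁷)(6.697×10⁵)/((1.602×10⁻¹⁹)(0.0780)) ≈ 0.178 T.

B ≈ 0.178 T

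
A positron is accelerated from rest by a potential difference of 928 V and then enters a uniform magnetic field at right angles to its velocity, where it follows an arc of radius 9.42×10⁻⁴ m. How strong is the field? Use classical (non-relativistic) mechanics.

B ≈ 0.109 T

v = √(2|q|V/m) = √(2·1.602×10⁻¹⁹·928/9.109×10⁻³¹) ≈ 1.807×10⁷ m/s.
B = mv/(|q|r) = (9.109×10⁻³¹)(1.807×10⁷)/((1.602×10⁻¹⁹)(9.42×10⁻⁴)) ≈ 0.109 T.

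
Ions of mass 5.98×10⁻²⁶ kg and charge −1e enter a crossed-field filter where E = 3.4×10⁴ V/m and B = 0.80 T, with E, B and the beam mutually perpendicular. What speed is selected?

Zero net Lorentz force requires |qE| = |q v×B|, i.e. E = vB.
v = E/B = 3.4×10⁴/0.80 = 4.2×10⁴ m/s.

v = 4.2×10⁴ m/s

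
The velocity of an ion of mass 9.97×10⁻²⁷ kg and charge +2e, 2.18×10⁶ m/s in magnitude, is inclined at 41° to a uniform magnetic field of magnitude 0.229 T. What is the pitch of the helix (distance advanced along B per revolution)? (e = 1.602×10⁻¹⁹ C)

p ≈ 1.40 m

v∥ = v cosθ = 2.18×10⁶·cos41° ≈ 1.645×10⁶ m/s.
T = 2πm/(|q|B) = 2π(9.97×10⁻²⁷)/((3.204×10⁻¹⁹)(0.229)) ≈ 8.538×10⁻⁷ s.
pitch = v∥ T = (1.645×10⁶)(8.538×10⁻⁷) ≈ 1.40 m.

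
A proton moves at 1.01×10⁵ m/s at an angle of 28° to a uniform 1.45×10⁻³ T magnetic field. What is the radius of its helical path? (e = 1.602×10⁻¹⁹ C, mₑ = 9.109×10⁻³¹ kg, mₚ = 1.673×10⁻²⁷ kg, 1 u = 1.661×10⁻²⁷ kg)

v⊥ = v sinθ = 1.01×10⁵·sin28° ≈ 4.742×10⁴ m/s.
r = m v⊥/(|q|B) = (1.673×10⁻²⁷)(4.742×10⁴)/((1.602×10⁻¹⁹)(1.45×10⁻³)) ≈ 0.342 m.

r ≈ 0.342 m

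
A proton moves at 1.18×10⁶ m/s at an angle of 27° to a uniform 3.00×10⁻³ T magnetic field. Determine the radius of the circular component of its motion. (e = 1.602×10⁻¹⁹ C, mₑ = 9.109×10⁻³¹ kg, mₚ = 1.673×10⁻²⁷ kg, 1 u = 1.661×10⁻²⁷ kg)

r ≈ 1.86 m

v⊥ = v sinθ = 1.18×10⁶·sin27° ≈ 5.357×10⁵ m/s.
r = m v⊥/(|q|B) = (1.673×10⁻²⁷)(5.357×10⁵)/((1.602×10⁻¹⁹)(3.00×10⁻³)) ≈ 1.86 m.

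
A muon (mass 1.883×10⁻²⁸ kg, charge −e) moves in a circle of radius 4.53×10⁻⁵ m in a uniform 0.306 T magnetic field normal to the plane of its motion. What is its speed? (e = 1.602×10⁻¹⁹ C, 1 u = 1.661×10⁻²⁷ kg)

From |q|vB = mv²/r, v = |q|Br/m.
v = (1.602×10⁻¹⁹)(0.306)(4.53×10⁻⁵)/1.883×10⁻²⁸ ≈ 1.18×10⁴ m/s.

v ≈ 1.18×10⁴ m/s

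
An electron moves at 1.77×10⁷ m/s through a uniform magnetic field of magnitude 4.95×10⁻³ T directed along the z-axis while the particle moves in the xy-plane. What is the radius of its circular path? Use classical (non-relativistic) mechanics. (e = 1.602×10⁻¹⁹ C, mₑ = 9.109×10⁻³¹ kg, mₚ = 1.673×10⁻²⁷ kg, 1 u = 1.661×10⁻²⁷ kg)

The magnetic force provides the centripetal force: |q|vB = mv²/r.
r = mv/(|q|B) = (9.109×10⁻³¹)(1.77×10⁷)/((1.602×10⁻¹⁹)(4.95×10⁻³)) ≈ 0.0203 m.

r ≈ 0.0203 m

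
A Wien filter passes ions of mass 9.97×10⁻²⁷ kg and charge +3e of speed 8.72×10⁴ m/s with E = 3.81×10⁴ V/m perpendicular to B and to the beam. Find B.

B = 0.437 T

Balance of forces in the selector: qE = qvB ⇒ B = E/v.
B = 3.81×10⁴/8.72×10⁴ = 0.437 T.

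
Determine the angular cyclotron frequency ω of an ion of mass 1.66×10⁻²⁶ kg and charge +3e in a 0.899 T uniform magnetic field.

ω ≈ 2.60×10⁷ rad/s

ω = |q|B/m.
ω = (4.806×10⁻¹⁹)(0.899)/1.66×10⁻²⁶ ≈ 2.60×10⁷ rad/s.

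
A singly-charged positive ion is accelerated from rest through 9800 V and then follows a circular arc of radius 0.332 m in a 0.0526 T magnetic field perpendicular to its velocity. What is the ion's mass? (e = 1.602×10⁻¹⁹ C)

Combine |q|V = ½mv² and r = mv/(|q|B): eliminate v to get m = qB²r²/(2V).
m = (1.602×10⁻¹⁹)(0.0526)²(0.332)²/(2·9800) ≈ 2.49×10⁻²⁷ kg.

m ≈ 2.49×10⁻²⁷ kg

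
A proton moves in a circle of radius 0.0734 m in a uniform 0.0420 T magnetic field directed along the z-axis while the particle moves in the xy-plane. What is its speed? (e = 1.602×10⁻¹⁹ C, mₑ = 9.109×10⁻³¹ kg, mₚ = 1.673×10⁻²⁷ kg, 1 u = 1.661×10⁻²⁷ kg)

From |q|vB = mv²/r, v = |q|Br/m.
v = (1.602×10⁻¹⁹)(0.0420)(0.0734)/1.673×10⁻²⁷ ≈ 2.95×10⁵ m/s.

v ≈ 2.95×10⁵ m/s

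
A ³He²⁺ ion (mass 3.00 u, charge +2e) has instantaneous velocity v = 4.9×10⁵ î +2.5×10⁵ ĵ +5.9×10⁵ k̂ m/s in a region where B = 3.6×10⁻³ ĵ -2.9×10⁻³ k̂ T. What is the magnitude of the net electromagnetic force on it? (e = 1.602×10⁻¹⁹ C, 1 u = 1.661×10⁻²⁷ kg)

|F| ≈ 1.17×10⁻¹⁵ N

v×B = (-2850, 1420, 1760) N/C.
F = q v×B = (3.204×10⁻¹⁹ C)·(-2850, 1420, 1760) = (-9.13×10⁻¹⁶, 4.55×10⁻¹⁶, 5.65×10⁻¹⁶) N.
|F| = 1.17×10⁻¹⁵ N.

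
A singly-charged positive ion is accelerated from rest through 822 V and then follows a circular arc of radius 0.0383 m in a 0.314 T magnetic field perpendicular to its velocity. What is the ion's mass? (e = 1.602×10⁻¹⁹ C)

m ≈ 1.41×10⁻²⁶ kg

Combine |q|V = ½mv² and r = mv/(|q|B): eliminate v to get m = qB²r²/(2V).
m = (1.602×10⁻¹⁹)(0.314)²(0.0383)²/(2·822) ≈ 1.41×10⁻²⁶ kg.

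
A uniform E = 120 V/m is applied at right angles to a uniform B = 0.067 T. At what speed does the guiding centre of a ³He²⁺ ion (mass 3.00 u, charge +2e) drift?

In crossed fields the guiding centre drifts at v_d = |E×B|/B² = E/B, independent of charge and mass.
v_d = 120/0.067 = 1800 m/s.

v_d ≈ 1800 m/s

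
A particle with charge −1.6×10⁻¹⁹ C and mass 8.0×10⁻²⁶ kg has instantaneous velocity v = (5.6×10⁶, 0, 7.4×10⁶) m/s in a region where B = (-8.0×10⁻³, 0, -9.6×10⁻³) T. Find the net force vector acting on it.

F ≈ (0, 8.70×10⁻¹⁶, 0) N

v×B = (0, -5440, 0) N/C.
F = q v×B = (−1.6×10⁻¹⁹ C)·(0, -5440, 0) = (0, 8.70×10⁻¹⁶, 0) N.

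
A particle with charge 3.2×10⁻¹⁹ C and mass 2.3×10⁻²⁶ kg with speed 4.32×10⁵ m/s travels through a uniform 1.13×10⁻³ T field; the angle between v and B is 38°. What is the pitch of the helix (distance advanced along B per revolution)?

v∥ = v cosθ = 4.32×10⁵·cos38° ≈ 3.404×10⁵ m/s.
T = 2πm/(|q|B) = 2π(2.3×10⁻²⁶)/((3.2×10⁻¹⁹)(1.13×10⁻³)) ≈ 3.996×10⁻⁴ s.
pitch = v∥ T = (3.404×10⁵)(3.996×10⁻⁴) ≈ 136 m.

p ≈ 136 m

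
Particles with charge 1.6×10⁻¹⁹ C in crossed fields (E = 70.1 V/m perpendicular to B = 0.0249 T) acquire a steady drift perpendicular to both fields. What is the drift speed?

The E×B drift speed is v_d = E/B.
v_d = 70.1/0.0249 = 2820 m/s.

v_d ≈ 2820 m/s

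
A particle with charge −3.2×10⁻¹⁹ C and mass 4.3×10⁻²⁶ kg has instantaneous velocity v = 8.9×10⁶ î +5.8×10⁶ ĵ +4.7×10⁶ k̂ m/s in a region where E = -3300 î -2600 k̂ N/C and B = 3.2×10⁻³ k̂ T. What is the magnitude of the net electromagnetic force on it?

v×B = (1.86×10⁴, -2.85×10⁴, 0) N/C.
E + v×B = (1.53×10⁴, -2.85×10⁴, -2600) N/C.
F = q(E + v×B) = (−3.2×10⁻¹⁹ C)·(1.53×10⁴, -2.85×10⁴, -2600) = (-4.88×10⁻¹⁵, 9.11×10⁻¹⁵, 8.32×10⁻¹⁶) N.
|F| = 1.04×10⁻¹⁴ N.

|F| ≈ 1.04×10⁻¹⁴ N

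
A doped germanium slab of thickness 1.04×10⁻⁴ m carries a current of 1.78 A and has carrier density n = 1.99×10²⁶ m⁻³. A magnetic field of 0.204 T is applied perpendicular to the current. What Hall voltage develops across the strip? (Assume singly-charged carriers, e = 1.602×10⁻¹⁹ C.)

V_H ≈ 1.10×10⁻⁴ V

V_H = IB/(n e t).
V_H = (1.78)(0.204)/((1.99×10²⁶)(1.602×10⁻¹⁹)(1.04×10⁻⁴)) ≈ 1.10×10⁻⁴ V.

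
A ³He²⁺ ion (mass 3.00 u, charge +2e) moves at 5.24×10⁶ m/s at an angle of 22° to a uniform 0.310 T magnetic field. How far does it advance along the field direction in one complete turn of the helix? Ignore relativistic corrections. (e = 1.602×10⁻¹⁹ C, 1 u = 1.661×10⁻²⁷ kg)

p ≈ 1.53 m

v∥ = v cosθ = 5.24×10⁶·cos22° ≈ 4.858×10⁶ m/s.
T = 2πm/(|q|B) = 2π(4.983×10⁻²⁷)/((3.204×10⁻¹⁹)(0.310)) ≈ 3.152×10⁻⁷ s.
pitch = v∥ T = (4.858×10⁶)(3.152×10⁻⁷) ≈ 1.53 m.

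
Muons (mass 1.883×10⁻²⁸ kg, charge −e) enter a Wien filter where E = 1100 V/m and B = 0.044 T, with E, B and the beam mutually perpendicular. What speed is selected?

v = 2.5×10⁴ m/s

Zero net Lorentz force requires |qE| = |q v×B|, i.e. E = vB.
v = E/B = 1100/0.044 = 2.5×10⁴ m/s.
The result is independent of the particle's charge and mass.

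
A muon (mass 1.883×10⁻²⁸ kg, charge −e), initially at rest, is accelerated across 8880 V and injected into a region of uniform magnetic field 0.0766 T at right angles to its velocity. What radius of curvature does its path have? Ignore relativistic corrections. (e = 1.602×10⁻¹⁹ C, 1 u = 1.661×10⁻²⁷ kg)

Acceleration: |q|V = ½mv² ⇒ v = √(2|q|V/m) = √(2·1.602×10⁻¹⁹·8880/1.883×10⁻²⁸) ≈ 3.887×10⁶ m/s.
In the field: r = mv/(|q|B) = (1.883×10⁻²⁸)(3.887×10⁶)/((1.602×10⁻¹⁹)(0.0766)) ≈ 0.0596 m.

r ≈ 0.0596 m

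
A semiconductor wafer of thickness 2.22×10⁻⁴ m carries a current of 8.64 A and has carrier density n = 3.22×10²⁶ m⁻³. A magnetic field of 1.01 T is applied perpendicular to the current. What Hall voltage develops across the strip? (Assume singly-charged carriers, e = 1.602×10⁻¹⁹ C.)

V_H ≈ 7.62×10⁻⁴ V

V_H = IB/(n e t).
V_H = (8.64)(1.01)/((3.22×10²⁶)(1.602×10⁻¹⁹)(2.22×10⁻⁴)) ≈ 7.62×10⁻⁴ V.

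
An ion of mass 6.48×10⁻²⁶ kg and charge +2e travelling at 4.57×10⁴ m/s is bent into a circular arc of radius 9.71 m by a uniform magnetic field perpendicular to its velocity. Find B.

From |q|vB = mv²/r, B = mv/(|q|r).
B = (6.48×10⁻²⁶)(4.57×10⁴)/((3.204×10⁻¹⁹)(9.71)) ≈ 9.52×10⁻⁴ T.

B ≈ 9.52×10⁻⁴ T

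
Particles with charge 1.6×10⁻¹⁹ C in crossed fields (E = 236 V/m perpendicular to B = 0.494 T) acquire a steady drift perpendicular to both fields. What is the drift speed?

v_d ≈ 478 m/s

The steady drift has the magnetic force balancing the electric force, so v_d = E/B.
v_d = 236/0.494 = 478 m/s.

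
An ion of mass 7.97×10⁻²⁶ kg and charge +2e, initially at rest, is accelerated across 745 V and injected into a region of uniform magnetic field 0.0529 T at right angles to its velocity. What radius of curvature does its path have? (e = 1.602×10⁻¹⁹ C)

r ≈ 0.364 m

Acceleration: |q|V = ½mv² ⇒ v = √(2|q|V/m) = √(2·3.204×10⁻¹⁹·745/7.97×10⁻²⁶) ≈ 7.739×10⁴ m/s.
In the field: r = mv/(|q|B) = (7.97×10⁻²⁶)(7.739×10⁴)/((3.204×10⁻¹⁹)(0.0529)) ≈ 0.364 m.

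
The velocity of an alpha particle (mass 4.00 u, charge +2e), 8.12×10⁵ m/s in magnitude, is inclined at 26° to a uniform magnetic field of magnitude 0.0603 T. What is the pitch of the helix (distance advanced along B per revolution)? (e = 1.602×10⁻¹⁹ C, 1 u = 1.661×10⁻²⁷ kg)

v∥ = v cosθ = 8.12×10⁵·cos26° ≈ 7.298×10⁵ m/s.
T = 2πm/(|q|B) = 2π(6.644×10⁻²⁷)/((3.204×10⁻¹⁹)(0.0603)) ≈ 2.161×10⁻⁶ s.
pitch = v∥ T = (7.298×10⁵)(2.161×10⁻⁶) ≈ 1.58 m.

p ≈ 1.58 m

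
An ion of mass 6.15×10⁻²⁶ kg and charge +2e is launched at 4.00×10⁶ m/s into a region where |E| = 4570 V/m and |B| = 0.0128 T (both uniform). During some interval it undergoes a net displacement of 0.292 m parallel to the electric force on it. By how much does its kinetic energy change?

The magnetic force is always ⟂ v and does no work; only the electric force changes KE.
ΔKE = F_E · d = |q|E d = (3.204×10⁻¹⁹)(4570)(0.292) ≈ 4.28×10⁻¹⁶ J.

ΔKE ≈ 4.28×10⁻¹⁶ J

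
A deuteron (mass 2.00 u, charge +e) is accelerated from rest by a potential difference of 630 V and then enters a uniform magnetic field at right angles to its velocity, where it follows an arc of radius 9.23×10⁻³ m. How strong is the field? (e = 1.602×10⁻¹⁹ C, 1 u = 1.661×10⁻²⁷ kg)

B ≈ 0.554 T

v = √(2|q|V/m) = √(2·1.602×10⁻¹⁹·630/3.322×10⁻²⁷) ≈ 2.465×10⁵ m/s.
B = mv/(|q|r) = (3.322×10⁻²⁷)(2.465×10⁵)/((1.602×10⁻¹⁹)(9.23×10⁻³)) ≈ 0.554 T.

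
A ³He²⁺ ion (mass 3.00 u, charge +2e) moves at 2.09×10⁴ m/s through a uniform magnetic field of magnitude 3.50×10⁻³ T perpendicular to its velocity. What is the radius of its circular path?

The magnetic force provides the centripetal force: |q|vB = mv²/r.
r = mv/(|q|B) = (4.983×10⁻²⁷)(2.09×10⁴)/((3.204×10⁻¹⁹)(3.50×10⁻³)) ≈ 0.0929 m.

r ≈ 0.0929 m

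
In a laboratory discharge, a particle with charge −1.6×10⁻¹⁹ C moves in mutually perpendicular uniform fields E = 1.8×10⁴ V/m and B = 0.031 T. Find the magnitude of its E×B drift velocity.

The steady drift has the magnetic force balancing the electric force, so v_d = E/B.
v_d = 1.8×10⁴/0.031 = 5.8×10⁵ m/s.

v_d ≈ 5.8×10⁵ m/s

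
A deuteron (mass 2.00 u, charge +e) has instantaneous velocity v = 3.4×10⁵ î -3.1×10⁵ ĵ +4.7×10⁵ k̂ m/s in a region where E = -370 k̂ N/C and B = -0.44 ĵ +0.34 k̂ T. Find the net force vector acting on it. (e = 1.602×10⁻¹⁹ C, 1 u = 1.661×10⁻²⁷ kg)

v×B = (1.01×10⁵, -1.16×10⁵, -1.50×10⁵) N/C.
E + v×B = (1.01×10⁵, -1.16×10⁵, -1.50×10⁵) N/C.
F = q(E + v×B) = (1.602×10⁻¹⁹ C)·(1.01×10⁵, -1.16×10⁵, -1.50×10⁵) = (1.62×10⁻¹⁴, -1.85×10⁻¹⁴, -2.40×10⁻¹⁴) N.

F ≈ (1.62×10⁻¹⁴, -1.85×10⁻¹⁴, -2.40×10⁻¹⁴) N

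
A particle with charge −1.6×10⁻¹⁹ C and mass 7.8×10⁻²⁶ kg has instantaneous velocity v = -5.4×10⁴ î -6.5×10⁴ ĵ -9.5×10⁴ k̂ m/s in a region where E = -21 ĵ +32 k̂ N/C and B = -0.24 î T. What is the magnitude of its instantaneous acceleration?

v×B = (0, 2.28×10⁴, -1.56×10⁴) N/C.
E + v×B = (0, 2.28×10⁴, -1.56×10⁴) N/C.
F = q(E + v×B) = (−1.6×10⁻¹⁹ C)·(0, 2.28×10⁴, -1.56×10⁴) = (0, -3.64×10⁻¹⁵, 2.49×10⁻¹⁵) N.
|a| = |F|/m = 4.415×10⁻¹⁵/7.8×10⁻²⁶ ≈ 5.66×10¹⁰ m/s².

|a| ≈ 5.66×10¹⁰ m/s²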